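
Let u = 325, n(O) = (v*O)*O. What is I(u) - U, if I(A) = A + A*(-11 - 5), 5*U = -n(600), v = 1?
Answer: 67125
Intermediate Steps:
n(O) = O² (n(O) = (1*O)*O = O*O = O²)
U = -72000 (U = (-1*600²)/5 = (-1*360000)/5 = (⅕)*(-360000) = -72000)
I(A) = -15*A (I(A) = A + A*(-16) = A - 16*A = -15*A)
I(u) - U = -15*325 - 1*(-72000) = -4875 + 72000 = 67125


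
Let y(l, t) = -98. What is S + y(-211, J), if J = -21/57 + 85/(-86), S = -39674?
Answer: -39772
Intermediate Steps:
J = -2217/1634 (J = -21*1/57 + 85*(-1/86) = -7/19 - 85/86 = -2217/1634 ≈ -1.3568)
S + y(-211, J) = -39674 - 98 = -39772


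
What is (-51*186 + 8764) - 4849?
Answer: -5571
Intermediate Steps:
(-51*186 + 8764) - 4849 = (-9486 + 8764) - 4849 = -722 - 4849 = -5571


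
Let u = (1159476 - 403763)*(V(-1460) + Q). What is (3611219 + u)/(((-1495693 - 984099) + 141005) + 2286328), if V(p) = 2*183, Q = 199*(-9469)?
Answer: 1423733230826/52459 ≈ 2.7140e+7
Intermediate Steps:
Q = -1884331
V(p) = 366
u = -1423736842045 (u = (1159476 - 403763)*(366 - 1884331) = 755713*(-1883965) = -1423736842045)
(3611219 + u)/(((-1495693 - 984099) + 141005) + 2286328) = (3611219 - 1423736842045)/(((-1495693 - 984099) + 141005) + 2286328) = -1423733230826/((-2479792 + 141005) + 2286328) = -1423733230826/(-2338787 + 2286328) = -1423733230826/(-52459) = -1423733230826*(-1/52459) = 1423733230826/52459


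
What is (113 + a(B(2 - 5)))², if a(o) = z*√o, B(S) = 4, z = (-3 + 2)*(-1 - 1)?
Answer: 13689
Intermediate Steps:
z = 2 (z = -1*(-2) = 2)
a(o) = 2*√o
(113 + a(B(2 - 5)))² = (113 + 2*√4)² = (113 + 2*2)² = (113 + 4)² = 117² = 13689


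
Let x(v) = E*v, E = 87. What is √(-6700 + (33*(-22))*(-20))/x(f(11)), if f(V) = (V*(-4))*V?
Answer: -√1955/21054 ≈ -0.0021001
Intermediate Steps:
f(V) = -4*V² (f(V) = (-4*V)*V = -4*V²)
x(v) = 87*v
√(-6700 + (33*(-22))*(-20))/x(f(11)) = √(-6700 + (33*(-22))*(-20))/((87*(-4*11²))) = √(-6700 - 726*(-20))/((87*(-4*121))) = √(-6700 + 14520)/((87*(-484))) = √7820/(-42108) = (2*√1955)*(-1/42108) = -√1955/21054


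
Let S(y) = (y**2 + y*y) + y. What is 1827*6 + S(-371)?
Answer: 285873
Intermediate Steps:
S(y) = y + 2*y**2 (S(y) = (y**2 + y**2) + y = 2*y**2 + y = y + 2*y**2)
1827*6 + S(-371) = 1827*6 - 371*(1 + 2*(-371)) = 10962 - 371*(1 - 742) = 10962 - 371*(-741) = 10962 + 274911 = 285873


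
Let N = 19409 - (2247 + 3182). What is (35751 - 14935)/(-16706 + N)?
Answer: -10408/1363 ≈ -7.6361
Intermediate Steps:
N = 13980 (N = 19409 - 1*5429 = 19409 - 5429 = 13980)
(35751 - 14935)/(-16706 + N) = (35751 - 14935)/(-16706 + 13980) = 20816/(-2726) = 20816*(-1/2726) = -10408/1363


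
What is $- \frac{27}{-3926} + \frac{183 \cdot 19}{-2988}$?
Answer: $- \frac{2261671}{1955148} \approx -1.1568$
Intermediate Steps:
$- \frac{27}{-3926} + \frac{183 \cdot 19}{-2988} = \left(-27\right) \left(- \frac{1}{3926}\right) + 3477 \left(- \frac{1}{2988}\right) = \frac{27}{3926} - \frac{1159}{996} = - \frac{2261671}{1955148}$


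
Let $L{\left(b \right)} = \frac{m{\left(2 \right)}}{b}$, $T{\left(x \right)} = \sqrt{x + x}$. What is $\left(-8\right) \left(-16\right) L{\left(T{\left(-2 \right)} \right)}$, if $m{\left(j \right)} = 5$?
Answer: $- 320 i \approx - 320.0 i$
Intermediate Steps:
$T{\left(x \right)} = \sqrt{2} \sqrt{x}$ ($T{\left(x \right)} = \sqrt{2 x} = \sqrt{2} \sqrt{x}$)
$L{\left(b \right)} = \frac{5}{b}$
$\left(-8\right) \left(-16\right) L{\left(T{\left(-2 \right)} \right)} = \left(-8\right) \left(-16\right) \frac{5}{\sqrt{2} \sqrt{-2}} = 128 \frac{5}{\sqrt{2} i \sqrt{2}} = 128 \frac{5}{2 i} = 128 \cdot 5 \left(- \frac{i}{2}\right) = 128 \left(- \frac{5 i}{2}\right) = - 320 i$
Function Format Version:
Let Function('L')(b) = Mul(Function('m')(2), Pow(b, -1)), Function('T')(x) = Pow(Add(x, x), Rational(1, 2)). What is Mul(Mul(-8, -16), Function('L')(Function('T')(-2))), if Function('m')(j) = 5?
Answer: Mul(-320, I) ≈ Mul(-320.00, I)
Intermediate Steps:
Function('T')(x) = Mul(Pow(2, Rational(1, 2)), Pow(x, Rational(1, 2))) (Function('T')(x) = Pow(Mul(2, x), Rational(1, 2)) = Mul(Pow(2, Rational(1, 2)), Pow(x, Rational(1, 2))))
Function('L')(b) = Mul(5, Pow(b, -1))
Mul(Mul(-8, -16), Function('L')(Function('T')(-2))) = Mul(Mul(-8, -16), Mul(5, Pow(Mul(Pow(2, Rational(1, 2)), Pow(-2, Rational(1, 2))), -1))) = Mul(128, Mul(5, Pow(Mul(Pow(2, Rational(1, 2)), Mul(I, Pow(2, Rational(1, 2)))), -1))) = Mul(128, Mul(5, Pow(Mul(2, I), -1))) = Mul(128, Mul(5, Mul(Rational(-1, 2), I))) = Mul(128, Mul(Rational(-5, 2), I)) = Mul(-320, I)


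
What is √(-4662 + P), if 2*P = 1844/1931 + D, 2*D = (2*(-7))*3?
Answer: I*√69683421562/3862 ≈ 68.352*I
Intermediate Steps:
D = -21 (D = ((2*(-7))*3)/2 = (-14*3)/2 = (½)*(-42) = -21)
P = -38707/3862 (P = (1844/1931 - 21)/2 = (½)*(-38707/1931) = -38707/3862 ≈ -10.023)
√(-4662 + P) = √(-4662 - 38707/3862) = √(-18043351/3862) = I*√69683421562/3862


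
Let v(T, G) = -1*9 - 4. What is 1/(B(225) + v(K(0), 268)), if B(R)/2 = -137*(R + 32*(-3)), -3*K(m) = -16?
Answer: -1/35359 ≈ -2.8281e-5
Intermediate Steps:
K(m) = 16/3 (K(m) = -⅓*(-16) = 16/3)
v(T, G) = -13 (v(T, G) = -9 - 4 = -13)
B(R) = 26304 - 274*R (B(R) = 2*(-137*(R + 32*(-3))) = 2*(-137*(R - 96)) = 2*(-137*(-96 + R)) = 2*(13152 - 137*R) = 26304 - 274*R)
1/(B(225) + v(K(0), 268)) = 1/((26304 - 274*225) - 13) = 1/((26304 - 61650) - 13) = 1/(-35346 - 13) = 1/(-35359) = -1/35359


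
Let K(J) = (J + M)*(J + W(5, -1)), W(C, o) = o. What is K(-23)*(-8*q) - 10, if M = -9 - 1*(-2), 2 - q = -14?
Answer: -92170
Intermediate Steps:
q = 16 (q = 2 - 1*(-14) = 2 + 14 = 16)
M = -7 (M = -9 + 2 = -7)
K(J) = (-1 + J)*(-7 + J) (K(J) = (J - 7)*(J - 1) = (-7 + J)*(-1 + J) = (-1 + J)*(-7 + J))
K(-23)*(-8*q) - 10 = (7 + (-23)**2 - 8*(-23))*(-8*16) - 10 = (7 + 529 + 184)*(-128) - 10 = 720*(-128) - 10 = -92160 - 10 = -92170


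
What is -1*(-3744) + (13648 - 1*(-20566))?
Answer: 37958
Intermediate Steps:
-1*(-3744) + (13648 - 1*(-20566)) = 3744 + (13648 + 20566) = 3744 + 34214 = 37958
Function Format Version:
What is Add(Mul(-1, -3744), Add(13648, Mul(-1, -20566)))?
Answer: 37958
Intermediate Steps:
Add(Mul(-1, -3744), Add(13648, Mul(-1, -20566))) = Add(3744, Add(13648, 20566)) = Add(3744, 34214) = 37958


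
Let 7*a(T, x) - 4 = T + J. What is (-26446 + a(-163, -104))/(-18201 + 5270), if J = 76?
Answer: 185205/90517 ≈ 2.0461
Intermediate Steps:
a(T, x) = 80/7 + T/7 (a(T, x) = 4/7 + (T + 76)/7 = 4/7 + (76 + T)/7 = 4/7 + (76/7 + T/7) = 80/7 + T/7)
(-26446 + a(-163, -104))/(-18201 + 5270) = (-26446 + (80/7 + (⅐)*(-163)))/(-18201 + 5270) = (-26446 + (80/7 - 163/7))/(-12931) = (-26446 - 83/7)*(-1/12931) = -185205/7*(-1/12931) = 185205/90517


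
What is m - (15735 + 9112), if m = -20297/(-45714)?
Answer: -1135835461/45714 ≈ -24847.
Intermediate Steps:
m = 20297/45714 (m = -20297*(-1/45714) = 20297/45714 ≈ 0.44400)
m - (15735 + 9112) = 20297/45714 - (15735 + 9112) = 20297/45714 - 1*24847 = 20297/45714 - 24847 = -1135835461/45714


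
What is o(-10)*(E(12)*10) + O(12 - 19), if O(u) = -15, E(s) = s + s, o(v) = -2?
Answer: -495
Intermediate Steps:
E(s) = 2*s
o(-10)*(E(12)*10) + O(12 - 19) = -2*2*12*10 - 15 = -48*10 - 15 = -2*240 - 15 = -480 - 15 = -495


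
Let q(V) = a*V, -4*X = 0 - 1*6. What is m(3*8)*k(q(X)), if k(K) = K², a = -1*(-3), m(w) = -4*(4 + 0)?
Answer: -324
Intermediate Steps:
m(w) = -16 (m(w) = -4*4 = -16)
a = 3
X = 3/2 (X = -(0 - 1*6)/4 = -(0 - 6)/4 = -¼*(-6) = 3/2 ≈ 1.5000)
q(V) = 3*V
m(3*8)*k(q(X)) = -16*(3*(3/2))² = -16*(9/2)² = -16*81/4 = -324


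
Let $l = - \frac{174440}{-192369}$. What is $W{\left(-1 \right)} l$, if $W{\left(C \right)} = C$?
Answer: $- \frac{174440}{192369} \approx -0.9068$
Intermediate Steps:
$l = \frac{174440}{192369}$ ($l = \left(-174440\right) \left(- \frac{1}{192369}\right) = \frac{174440}{192369} \approx 0.9068$)
$W{\left(-1 \right)} l = \left(-1\right) \frac{174440}{192369} = - \frac{174440}{192369}$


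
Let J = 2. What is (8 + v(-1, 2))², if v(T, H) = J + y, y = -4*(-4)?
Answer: 676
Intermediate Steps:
y = 16
v(T, H) = 18 (v(T, H) = 2 + 16 = 18)
(8 + v(-1, 2))² = (8 + 18)² = 26² = 676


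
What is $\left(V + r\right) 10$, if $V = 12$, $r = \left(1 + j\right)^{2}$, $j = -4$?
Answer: $210$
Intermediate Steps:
$r = 9$ ($r = \left(1 - 4\right)^{2} = \left(-3\right)^{2} = 9$)
$\left(V + r\right) 10 = \left(12 + 9\right) 10 = 21 \cdot 10 = 210$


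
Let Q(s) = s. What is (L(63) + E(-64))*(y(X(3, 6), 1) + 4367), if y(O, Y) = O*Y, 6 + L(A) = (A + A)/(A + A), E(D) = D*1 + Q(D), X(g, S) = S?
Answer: -581609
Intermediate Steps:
E(D) = 2*D (E(D) = D*1 + D = D + D = 2*D)
L(A) = -5 (L(A) = -6 + (A + A)/(A + A) = -6 + (2*A)/((2*A)) = -6 + (2*A)*(1/(2*A)) = -6 + 1 = -5)
(L(63) + E(-64))*(y(X(3, 6), 1) + 4367) = (-5 + 2*(-64))*(6*1 + 4367) = (-5 - 128)*(6 + 4367) = -133*4373 = -581609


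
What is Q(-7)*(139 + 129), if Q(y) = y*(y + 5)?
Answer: 3752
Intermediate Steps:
Q(y) = y*(5 + y)
Q(-7)*(139 + 129) = (-7*(5 - 7))*(139 + 129) = -7*(-2)*268 = 14*268 = 3752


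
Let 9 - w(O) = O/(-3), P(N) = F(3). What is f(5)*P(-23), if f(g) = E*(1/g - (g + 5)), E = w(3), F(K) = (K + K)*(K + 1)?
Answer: -2352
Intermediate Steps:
F(K) = 2*K*(1 + K) (F(K) = (2*K)*(1 + K) = 2*K*(1 + K))
P(N) = 24 (P(N) = 2*3*(1 + 3) = 2*3*4 = 24)
w(O) = 9 + O/3 (w(O) = 9 - O/(-3) = 9 - O*(-1)/3 = 9 - (-1)*O/3 = 9 + O/3)
E = 10 (E = 9 + (1/3)*3 = 9 + 1 = 10)
f(g) = -50 - 10*g + 10/g (f(g) = 10*(1/g - (g + 5)) = 10*(1/g - (5 + g)) = 10*(1/g + (-5 - g)) = 10*(-5 + 1/g - g) = -50 - 10*g + 10/g)
f(5)*P(-23) = (-50 - 10*5 + 10/5)*24 = (-50 - 50 + 10*(1/5))*24 = (-50 - 50 + 2)*24 = -98*24 = -2352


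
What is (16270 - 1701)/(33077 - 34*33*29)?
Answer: 14569/539 ≈ 27.030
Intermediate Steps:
(16270 - 1701)/(33077 - 34*33*29) = 14569/(33077 - 1122*29) = 14569/(33077 - 32538) = 14569/539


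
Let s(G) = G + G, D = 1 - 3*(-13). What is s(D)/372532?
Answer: 20/93133 ≈ 0.00021475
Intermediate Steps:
D = 40 (D = 1 + 39 = 40)
s(G) = 2*G
s(D)/372532 = (2*40)/372532 = 80*(1/372532) = 20/93133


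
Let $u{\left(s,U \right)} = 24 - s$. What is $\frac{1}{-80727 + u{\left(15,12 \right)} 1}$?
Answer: $- \frac{1}{80718} \approx -1.2389 \cdot 10^{-5}$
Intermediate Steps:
$\frac{1}{-80727 + u{\left(15,12 \right)} 1} = \frac{1}{-80727 + \left(24 - 15\right) 1} = \frac{1}{-80727 + 9 \cdot 1} = \frac{1}{-80727 + 9} = \frac{1}{-80718} = - \frac{1}{80718}$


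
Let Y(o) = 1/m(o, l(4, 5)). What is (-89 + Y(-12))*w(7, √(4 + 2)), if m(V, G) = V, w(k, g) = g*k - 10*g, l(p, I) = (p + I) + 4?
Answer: 1069*√6/4 ≈ 654.63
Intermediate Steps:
l(p, I) = 4 + I + p (l(p, I) = (I + p) + 4 = 4 + I + p)
w(k, g) = -10*g + g*k
Y(o) = 1/o
(-89 + Y(-12))*w(7, √(4 + 2)) = (-89 + 1/(-12))*(√(4 + 2)*(-10 + 7)) = (-89 - 1/12)*(√6*(-3)) = -(-1069)*√6/4 = 1069*√6/4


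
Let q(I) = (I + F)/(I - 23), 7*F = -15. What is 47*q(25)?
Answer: 3760/7 ≈ 537.14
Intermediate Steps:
F = -15/7 (F = (⅐)*(-15) = -15/7 ≈ -2.1429)
q(I) = (-15/7 + I)/(-23 + I) (q(I) = (I - 15/7)/(I - 23) = (-15/7 + I)/(-23 + I))
47*q(25) = 47*((-15/7 + 25)/(-23 + 25)) = 47*((160/7)/2) = 47*((½)*(160/7)) = 47*(80/7) = 3760/7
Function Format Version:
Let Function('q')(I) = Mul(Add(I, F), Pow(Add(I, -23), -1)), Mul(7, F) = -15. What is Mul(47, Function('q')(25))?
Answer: Rational(3760, 7) ≈ 537.14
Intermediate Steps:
F = Rational(-15, 7) (F = Mul(Rational(1, 7), -15) = Rational(-15, 7) ≈ -2.1429)
Function('q')(I) = Mul(Pow(Add(-23, I), -1), Add(Rational(-15, 7), I)) (Function('q')(I) = Mul(Add(I, Rational(-15, 7)), Pow(Add(I, -23), -1)) = Mul(Add(Rational(-15, 7), I), Pow(Add(-23, I), -1)) = Mul(Pow(Add(-23, I), -1), Add(Rational(-15, 7), I)))
Mul(47, Function('q')(25)) = Mul(47, Mul(Pow(Add(-23, 25), -1), Add(Rational(-15, 7), 25))) = Mul(47, Mul(Pow(2, -1), Rational(160, 7))) = Mul(47, Mul(Rational(1, 2), Rational(160, 7))) = Mul(47, Rational(80, 7)) = Rational(3760, 7)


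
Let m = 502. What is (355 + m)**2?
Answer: 734449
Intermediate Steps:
(355 + m)**2 = (355 + 502)**2 = 857**2 = 734449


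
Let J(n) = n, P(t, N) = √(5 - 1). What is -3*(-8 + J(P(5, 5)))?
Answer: 18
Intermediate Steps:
P(t, N) = 2 (P(t, N) = √4 = 2)
-3*(-8 + J(P(5, 5))) = -3*(-8 + 2) = -3*(-6) = 18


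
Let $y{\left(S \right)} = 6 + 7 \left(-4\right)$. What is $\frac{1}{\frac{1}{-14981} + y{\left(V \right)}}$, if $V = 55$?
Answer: $- \frac{14981}{329583} \approx -0.045454$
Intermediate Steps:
$y{\left(S \right)} = -22$ ($y{\left(S \right)} = 6 - 28 = -22$)
$\frac{1}{\frac{1}{-14981} + y{\left(V \right)}} = \frac{1}{\frac{1}{-14981} - 22} = \frac{1}{- \frac{1}{14981} - 22} = \frac{1}{- \frac{329583}{14981}} = - \frac{14981}{329583}$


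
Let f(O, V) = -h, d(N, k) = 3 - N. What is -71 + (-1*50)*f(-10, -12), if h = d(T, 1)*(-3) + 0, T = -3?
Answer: -971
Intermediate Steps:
h = -18 (h = (3 - 1*(-3))*(-3) + 0 = (3 + 3)*(-3) + 0 = 6*(-3) + 0 = -18 + 0 = -18)
f(O, V) = 18 (f(O, V) = -1*(-18) = 18)
-71 + (-1*50)*f(-10, -12) = -71 - 1*50*18 = -71 - 50*18 = -71 - 900 = -971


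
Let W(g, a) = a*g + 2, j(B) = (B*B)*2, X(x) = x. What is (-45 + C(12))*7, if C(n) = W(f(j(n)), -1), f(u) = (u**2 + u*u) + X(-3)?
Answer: -1161496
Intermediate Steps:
j(B) = 2*B**2 (j(B) = B**2*2 = 2*B**2)
f(u) = -3 + 2*u**2 (f(u) = (u**2 + u*u) - 3 = (u**2 + u**2) - 3 = 2*u**2 - 3 = -3 + 2*u**2)
W(g, a) = 2 + a*g
C(n) = 5 - 8*n**4 (C(n) = 2 - (-3 + 2*(2*n**2)**2) = 2 - (-3 + 2*(4*n**4)) = 2 - (-3 + 8*n**4) = 2 + (3 - 8*n**4) = 5 - 8*n**4)
(-45 + C(12))*7 = (-45 + (5 - 8*12**4))*7 = (-45 + (5 - 8*20736))*7 = (-45 + (5 - 165888))*7 = (-45 - 165883)*7 = -165928*7 = -1161496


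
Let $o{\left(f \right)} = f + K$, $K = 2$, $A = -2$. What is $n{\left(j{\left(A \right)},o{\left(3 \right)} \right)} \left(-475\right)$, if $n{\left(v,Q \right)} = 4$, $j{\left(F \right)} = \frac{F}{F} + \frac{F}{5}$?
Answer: $-1900$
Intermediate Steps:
$o{\left(f \right)} = 2 + f$ ($o{\left(f \right)} = f + 2 = 2 + f$)
$j{\left(F \right)} = 1 + \frac{F}{5}$ ($j{\left(F \right)} = 1 + F \frac{1}{5} = 1 + \frac{F}{5}$)
$n{\left(j{\left(A \right)},o{\left(3 \right)} \right)} \left(-475\right) = 4 \left(-475\right) = -1900$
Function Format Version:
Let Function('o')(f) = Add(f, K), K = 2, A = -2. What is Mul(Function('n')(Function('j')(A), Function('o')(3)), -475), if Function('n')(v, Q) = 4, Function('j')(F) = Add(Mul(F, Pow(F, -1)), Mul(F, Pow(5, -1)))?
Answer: -1900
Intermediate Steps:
Function('o')(f) = Add(2, f) (Function('o')(f) = Add(f, 2) = Add(2, f))
Function('j')(F) = Add(1, Mul(Rational(1, 5), F)) (Function('j')(F) = Add(1, Mul(F, Rational(1, 5))) = Add(1, Mul(Rational(1, 5), F)))
Mul(Function('n')(Function('j')(A), Function('o')(3)), -475) = Mul(4, -475) = -1900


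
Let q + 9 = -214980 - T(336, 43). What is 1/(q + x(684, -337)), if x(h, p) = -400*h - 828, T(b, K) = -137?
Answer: -1/489280 ≈ -2.0438e-6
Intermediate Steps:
x(h, p) = -828 - 400*h
q = -214852 (q = -9 + (-214980 - 1*(-137)) = -9 + (-214980 + 137) = -9 - 214843 = -214852)
1/(q + x(684, -337)) = 1/(-214852 + (-828 - 400*684)) = 1/(-214852 + (-828 - 273600)) = 1/(-214852 - 274428) = 1/(-489280) = -1/489280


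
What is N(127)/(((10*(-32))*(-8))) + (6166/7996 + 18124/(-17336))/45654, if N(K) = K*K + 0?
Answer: 8095829361527/1284973831680 ≈ 6.3004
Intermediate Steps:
N(K) = K² (N(K) = K² + 0 = K²)
N(127)/(((10*(-32))*(-8))) + (6166/7996 + 18124/(-17336))/45654 = 127²/(((10*(-32))*(-8))) + (6166/7996 + 18124/(-17336))/45654 = 16129/((-320*(-8))) + (6166*(1/7996) + 18124*(-1/17336))*(1/45654) = 16129/2560 + (3083/3998 - 23/22)*(1/45654) = 16129*(1/2560) - 6032/21989*1/45654 = 16129/2560 - 3016/501942903 = 8095829361527/1284973831680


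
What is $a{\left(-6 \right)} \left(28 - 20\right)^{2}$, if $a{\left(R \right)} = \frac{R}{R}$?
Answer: $64$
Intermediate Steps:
$a{\left(R \right)} = 1$
$a{\left(-6 \right)} \left(28 - 20\right)^{2} = 1 \left(28 - 20\right)^{2} = 1 \cdot 8^{2} = 1 \cdot 64 = 64$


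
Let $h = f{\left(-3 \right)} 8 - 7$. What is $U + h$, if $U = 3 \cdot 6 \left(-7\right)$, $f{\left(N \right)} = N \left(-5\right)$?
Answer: $-13$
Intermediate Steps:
$f{\left(N \right)} = - 5 N$
$U = -126$ ($U = 18 \left(-7\right) = -126$)
$h = 113$ ($h = \left(-5\right) \left(-3\right) 8 - 7 = 15 \cdot 8 - 7 = 120 - 7 = 113$)
$U + h = -126 + 113 = -13$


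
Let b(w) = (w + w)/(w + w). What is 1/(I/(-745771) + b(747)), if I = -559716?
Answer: 745771/1305487 ≈ 0.57126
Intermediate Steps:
b(w) = 1 (b(w) = (2*w)/((2*w)) = (2*w)*(1/(2*w)) = 1)
1/(I/(-745771) + b(747)) = 1/(-559716/(-745771) + 1) = 1/(-559716*(-1/745771) + 1) = 1/(559716/745771 + 1) = 1/(1305487/745771) = 745771/1305487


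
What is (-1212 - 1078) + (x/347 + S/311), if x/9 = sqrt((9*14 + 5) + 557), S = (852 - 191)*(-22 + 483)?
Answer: -407469/311 + 36*sqrt(43)/347 ≈ -1309.5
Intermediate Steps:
S = 304721 (S = 661*461 = 304721)
x = 36*sqrt(43) (x = 9*sqrt((9*14 + 5) + 557) = 9*sqrt((126 + 5) + 557) = 9*sqrt(131 + 557) = 9*sqrt(688) = 9*(4*sqrt(43)) = 36*sqrt(43) ≈ 236.07)
(-1212 - 1078) + (x/347 + S/311) = (-1212 - 1078) + ((36*sqrt(43))/347 + 304721/311) = -2290 + ((36*sqrt(43))*(1/347) + 304721*(1/311)) = -2290 + (36*sqrt(43)/347 + 304721/311) = -2290 + (304721/311 + 36*sqrt(43)/347) = -407469/311 + 36*sqrt(43)/347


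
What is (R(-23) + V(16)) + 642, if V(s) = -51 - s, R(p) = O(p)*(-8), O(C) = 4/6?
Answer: 1709/3 ≈ 569.67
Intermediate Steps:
O(C) = 2/3 (O(C) = 4*(1/6) = 2/3)
R(p) = -16/3 (R(p) = (2/3)*(-8) = -16/3)
(R(-23) + V(16)) + 642 = (-16/3 + (-51 - 1*16)) + 642 = (-16/3 + (-51 - 16)) + 642 = (-16/3 - 67) + 642 = -217/3 + 642 = 1709/3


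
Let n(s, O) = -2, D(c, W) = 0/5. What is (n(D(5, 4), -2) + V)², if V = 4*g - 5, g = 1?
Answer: 9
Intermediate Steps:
D(c, W) = 0 (D(c, W) = 0*(⅕) = 0)
V = -1 (V = 4*1 - 5 = 4 - 5 = -1)
(n(D(5, 4), -2) + V)² = (-2 - 1)² = (-3)² = 9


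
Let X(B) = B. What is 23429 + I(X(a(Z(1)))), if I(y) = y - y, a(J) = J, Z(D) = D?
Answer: 23429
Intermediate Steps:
I(y) = 0
23429 + I(X(a(Z(1)))) = 23429 + 0 = 23429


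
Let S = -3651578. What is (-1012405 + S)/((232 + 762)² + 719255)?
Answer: -1554661/569097 ≈ -2.7318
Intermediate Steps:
(-1012405 + S)/((232 + 762)² + 719255) = (-1012405 - 3651578)/((232 + 762)² + 719255) = -4663983/(994² + 719255) = -4663983/(988036 + 719255) = -4663983/1707291 = -4663983*1/1707291 = -1554661/569097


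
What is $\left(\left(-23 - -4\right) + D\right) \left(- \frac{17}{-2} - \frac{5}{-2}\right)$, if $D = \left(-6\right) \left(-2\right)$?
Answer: $-77$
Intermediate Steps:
$D = 12$
$\left(\left(-23 - -4\right) + D\right) \left(- \frac{17}{-2} - \frac{5}{-2}\right) = \left(\left(-23 - -4\right) + 12\right) \left(- \frac{17}{-2} - \frac{5}{-2}\right) = \left(\left(-23 + 4\right) + 12\right) \left(\left(-17\right) \left(- \frac{1}{2}\right) - - \frac{5}{2}\right) = \left(-19 + 12\right) \left(\frac{17}{2} + \frac{5}{2}\right) = \left(-7\right) 11 = -77$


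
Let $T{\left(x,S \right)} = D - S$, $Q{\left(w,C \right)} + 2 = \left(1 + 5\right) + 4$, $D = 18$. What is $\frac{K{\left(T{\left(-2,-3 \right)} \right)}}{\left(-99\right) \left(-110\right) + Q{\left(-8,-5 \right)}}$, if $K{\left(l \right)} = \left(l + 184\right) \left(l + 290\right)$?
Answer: $\frac{63755}{10898} \approx 5.8502$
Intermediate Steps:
$Q{\left(w,C \right)} = 8$ ($Q{\left(w,C \right)} = -2 + \left(\left(1 + 5\right) + 4\right) = -2 + \left(6 + 4\right) = -2 + 10 = 8$)
$T{\left(x,S \right)} = 18 - S$
$K{\left(l \right)} = \left(184 + l\right) \left(290 + l\right)$
$\frac{K{\left(T{\left(-2,-3 \right)} \right)}}{\left(-99\right) \left(-110\right) + Q{\left(-8,-5 \right)}} = \frac{53360 + \left(18 - -3\right)^{2} + 474 \left(18 - -3\right)}{\left(-99\right) \left(-110\right) + 8} = \frac{53360 + \left(18 + 3\right)^{2} + 474 \left(18 + 3\right)}{10890 + 8} = \frac{53360 + 21^{2} + 474 \cdot 21}{10898} = \left(53360 + 441 + 9954\right) \frac{1}{10898} = 63755 \cdot \frac{1}{10898} = \frac{63755}{10898}$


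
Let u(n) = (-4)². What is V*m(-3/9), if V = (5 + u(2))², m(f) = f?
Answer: -147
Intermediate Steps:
u(n) = 16
V = 441 (V = (5 + 16)² = 21² = 441)
V*m(-3/9) = 441*(-3/9) = 441*(-3*⅑) = 441*(-⅓) = -147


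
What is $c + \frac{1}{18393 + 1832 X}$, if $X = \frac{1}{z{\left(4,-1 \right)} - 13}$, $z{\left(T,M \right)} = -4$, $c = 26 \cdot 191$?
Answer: $\frac{1543676151}{310849} \approx 4966.0$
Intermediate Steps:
$c = 4966$
$X = - \frac{1}{17}$ ($X = \frac{1}{-4 - 13} = \frac{1}{-17} = - \frac{1}{17} \approx -0.058824$)
$c + \frac{1}{18393 + 1832 X} = 4966 + \frac{1}{18393 + 1832 \left(- \frac{1}{17}\right)} = 4966 + \frac{1}{18393 - \frac{1832}{17}} = 4966 + \frac{1}{\frac{310849}{17}} = 4966 + \frac{17}{310849} = \frac{1543676151}{310849}$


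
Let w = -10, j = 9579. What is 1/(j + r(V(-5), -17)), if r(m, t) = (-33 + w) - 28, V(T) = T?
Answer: 1/9508 ≈ 0.00010517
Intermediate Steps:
r(m, t) = -71 (r(m, t) = (-33 - 10) - 28 = -43 - 28 = -71)
1/(j + r(V(-5), -17)) = 1/(9579 - 71) = 1/9508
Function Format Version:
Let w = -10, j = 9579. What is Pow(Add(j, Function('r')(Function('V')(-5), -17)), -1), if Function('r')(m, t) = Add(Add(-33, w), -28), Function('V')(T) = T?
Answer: Rational(1, 9508) ≈ 0.00010517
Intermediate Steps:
Function('r')(m, t) = -71 (Function('r')(m, t) = Add(Add(-33, -10), -28) = Add(-43, -28) = -71)
Pow(Add(j, Function('r')(Function('V')(-5), -17)), -1) = Pow(Add(9579, -71), -1) = Pow(9508, -1) = Rational(1, 9508)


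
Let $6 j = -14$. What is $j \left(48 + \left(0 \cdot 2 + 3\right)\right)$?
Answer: $-119$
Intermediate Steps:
$j = - \frac{7}{3}$ ($j = \frac{1}{6} \left(-14\right) = - \frac{7}{3} \approx -2.3333$)
$j \left(48 + \left(0 \cdot 2 + 3\right)\right) = - \frac{7 \left(48 + \left(0 \cdot 2 + 3\right)\right)}{3} = - \frac{7 \left(48 + \left(0 + 3\right)\right)}{3} = - \frac{7 \left(48 + 3\right)}{3} = \left(- \frac{7}{3}\right) 51 = -119$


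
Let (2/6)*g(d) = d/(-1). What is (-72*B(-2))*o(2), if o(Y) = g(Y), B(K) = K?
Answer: -864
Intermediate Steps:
g(d) = -3*d (g(d) = 3*(d/(-1)) = 3*(d*(-1)) = 3*(-d) = -3*d)
o(Y) = -3*Y
(-72*B(-2))*o(2) = (-72*(-2))*(-3*2) = 144*(-6) = -864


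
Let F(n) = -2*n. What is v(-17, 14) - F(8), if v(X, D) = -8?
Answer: 8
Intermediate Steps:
v(-17, 14) - F(8) = -8 - (-2)*8 = -8 - 1*(-16) = -8 + 16 = 8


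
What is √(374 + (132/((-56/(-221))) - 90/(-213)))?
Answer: √884639126/994 ≈ 29.922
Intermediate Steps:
√(374 + (132/((-56/(-221))) - 90/(-213))) = √(374 + (132/((-56*(-1/221))) - 90*(-1/213))) = √(374 + (132/(56/221) + 30/71)) = √(374 + (132*(221/56) + 30/71)) = √(374 + (7293/14 + 30/71)) = √(374 + 518223/994) = √(889979/994) = √884639126/994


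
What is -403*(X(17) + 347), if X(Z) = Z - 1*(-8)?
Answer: -149916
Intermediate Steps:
X(Z) = 8 + Z (X(Z) = Z + 8 = 8 + Z)
-403*(X(17) + 347) = -403*((8 + 17) + 347) = -403*(25 + 347) = -403*372 = -149916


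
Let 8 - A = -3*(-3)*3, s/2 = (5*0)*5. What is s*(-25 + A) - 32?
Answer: -32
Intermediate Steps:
s = 0 (s = 2*((5*0)*5) = 2*(0*5) = 2*0 = 0)
A = -19 (A = 8 - (-3*(-3))*3 = 8 - 9*3 = 8 - 1*27 = 8 - 27 = -19)
s*(-25 + A) - 32 = 0*(-25 - 19) - 32 = 0*(-44) - 32 = 0 - 32 = -32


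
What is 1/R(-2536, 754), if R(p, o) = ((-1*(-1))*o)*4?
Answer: 1/3016 ≈ 0.00033156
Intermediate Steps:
R(p, o) = 4*o (R(p, o) = (1*o)*4 = o*4 = 4*o)
1/R(-2536, 754) = 1/(4*754) = 1/3016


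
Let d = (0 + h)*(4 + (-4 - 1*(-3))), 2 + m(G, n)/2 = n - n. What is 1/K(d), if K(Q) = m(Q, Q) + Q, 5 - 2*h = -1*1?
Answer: ⅕ ≈ 0.20000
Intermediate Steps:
m(G, n) = -4 (m(G, n) = -4 + 2*(n - n) = -4 + 2*0 = -4 + 0 = -4)
h = 3 (h = 5/2 - (-1)/2 = 5/2 - ½*(-1) = 5/2 + ½ = 3)
d = 9 (d = (0 + 3)*(4 + (-4 - 1*(-3))) = 3*(4 + (-4 + 3)) = 3*(4 - 1) = 3*3 = 9)
K(Q) = -4 + Q
1/K(d) = 1/(-4 + 9) = 1/5 = ⅕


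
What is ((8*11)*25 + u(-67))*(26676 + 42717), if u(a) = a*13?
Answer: 92223297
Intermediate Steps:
u(a) = 13*a
((8*11)*25 + u(-67))*(26676 + 42717) = ((8*11)*25 + 13*(-67))*(26676 + 42717) = (88*25 - 871)*69393 = (2200 - 871)*69393 = 1329*69393 = 92223297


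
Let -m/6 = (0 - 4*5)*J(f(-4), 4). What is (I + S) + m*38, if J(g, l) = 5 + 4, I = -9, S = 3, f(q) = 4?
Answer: 41034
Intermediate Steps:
J(g, l) = 9
m = 1080 (m = -6*(0 - 4*5)*9 = -6*(0 - 20)*9 = -(-120)*9 = -6*(-180) = 1080)
(I + S) + m*38 = (-9 + 3) + 1080*38 = -6 + 41040 = 41034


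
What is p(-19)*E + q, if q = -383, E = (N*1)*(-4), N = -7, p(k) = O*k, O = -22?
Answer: 11321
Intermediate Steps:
p(k) = -22*k
E = 28 (E = -7*1*(-4) = -7*(-4) = 28)
p(-19)*E + q = -22*(-19)*28 - 383 = 418*28 - 383 = 11704 - 383 = 11321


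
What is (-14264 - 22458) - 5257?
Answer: -41979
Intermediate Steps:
(-14264 - 22458) - 5257 = -36722 - 5257 = -41979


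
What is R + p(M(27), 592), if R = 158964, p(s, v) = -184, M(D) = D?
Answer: 158780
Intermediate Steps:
R + p(M(27), 592) = 158964 - 184 = 158780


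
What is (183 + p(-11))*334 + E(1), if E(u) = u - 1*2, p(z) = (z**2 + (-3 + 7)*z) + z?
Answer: 83165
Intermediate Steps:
p(z) = z**2 + 5*z (p(z) = (z**2 + 4*z) + z = z**2 + 5*z)
E(u) = -2 + u (E(u) = u - 2 = -2 + u)
(183 + p(-11))*334 + E(1) = (183 - 11*(5 - 11))*334 + (-2 + 1) = (183 - 11*(-6))*334 - 1 = (183 + 66)*334 - 1 = 249*334 - 1 = 83166 - 1 = 83165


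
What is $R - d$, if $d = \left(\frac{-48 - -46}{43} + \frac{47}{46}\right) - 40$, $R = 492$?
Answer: $\frac{1050367}{1978} \approx 531.02$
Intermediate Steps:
$d = - \frac{77191}{1978}$ ($d = \left(\left(-48 + 46\right) \frac{1}{43} + 47 \cdot \frac{1}{46}\right) - 40 = \left(\left(-2\right) \frac{1}{43} + \frac{47}{46}\right) - 40 = \left(- \frac{2}{43} + \frac{47}{46}\right) - 40 = \frac{1929}{1978} - 40 = - \frac{77191}{1978} \approx -39.025$)
$R - d = 492 - - \frac{77191}{1978} = 492 + \frac{77191}{1978} = \frac{1050367}{1978}$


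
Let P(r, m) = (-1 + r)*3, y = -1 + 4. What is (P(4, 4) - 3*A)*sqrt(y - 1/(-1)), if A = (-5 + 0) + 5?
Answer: 18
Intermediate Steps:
y = 3
P(r, m) = -3 + 3*r
A = 0 (A = -5 + 5 = 0)
(P(4, 4) - 3*A)*sqrt(y - 1/(-1)) = ((-3 + 3*4) - 3*0)*sqrt(3 - 1/(-1)) = ((-3 + 12) + 0)*sqrt(3 - 1*(-1)) = (9 + 0)*sqrt(3 + 1) = 9*sqrt(4) = 9*2 = 18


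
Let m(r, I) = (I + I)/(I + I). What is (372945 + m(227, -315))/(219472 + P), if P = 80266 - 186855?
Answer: 372946/112883 ≈ 3.3038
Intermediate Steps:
m(r, I) = 1 (m(r, I) = (2*I)/((2*I)) = (2*I)*(1/(2*I)) = 1)
P = -106589
(372945 + m(227, -315))/(219472 + P) = (372945 + 1)/(219472 - 106589) = 372946/112883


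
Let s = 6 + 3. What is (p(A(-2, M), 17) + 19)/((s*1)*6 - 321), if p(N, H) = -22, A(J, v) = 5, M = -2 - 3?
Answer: 1/89 ≈ 0.011236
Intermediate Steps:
M = -5
s = 9
(p(A(-2, M), 17) + 19)/((s*1)*6 - 321) = (-22 + 19)/((9*1)*6 - 321) = -3/(9*6 - 321) = -3/(54 - 321) = -3/(-267) = -3*(-1/267) = 1/89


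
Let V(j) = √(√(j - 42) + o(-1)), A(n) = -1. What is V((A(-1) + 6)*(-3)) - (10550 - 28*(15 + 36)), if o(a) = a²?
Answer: -9122 + √(1 + I*√57) ≈ -9119.9 + 1.8188*I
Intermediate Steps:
V(j) = √(1 + √(-42 + j)) (V(j) = √(√(j - 42) + (-1)²) = √(√(-42 + j) + 1) = √(1 + √(-42 + j)))
V((A(-1) + 6)*(-3)) - (10550 - 28*(15 + 36)) = √(1 + √(-42 + (-1 + 6)*(-3))) - (10550 - 28*(15 + 36)) = √(1 + √(-42 + 5*(-3))) - (10550 - 28*51) = √(1 + √(-42 - 15)) - (10550 - 1428) = √(1 + √(-57)) - 1*9122 = √(1 + I*√57) - 9122 = -9122 + √(1 + I*√57)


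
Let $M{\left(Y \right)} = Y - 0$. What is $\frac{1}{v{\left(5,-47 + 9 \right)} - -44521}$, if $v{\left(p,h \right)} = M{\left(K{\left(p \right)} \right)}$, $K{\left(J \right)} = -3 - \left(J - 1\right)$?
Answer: $\frac{1}{44514} \approx 2.2465 \cdot 10^{-5}$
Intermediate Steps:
$K{\left(J \right)} = -2 - J$ ($K{\left(J \right)} = -3 - \left(-1 + J\right) = -2 - J$)
$M{\left(Y \right)} = Y$ ($M{\left(Y \right)} = Y + 0 = Y$)
$v{\left(p,h \right)} = -2 - p$
$\frac{1}{v{\left(5,-47 + 9 \right)} - -44521} = \frac{1}{\left(-2 - 5\right) - -44521} = \frac{1}{\left(-2 - 5\right) + 44521} = \frac{1}{-7 + 44521} = \frac{1}{44514}$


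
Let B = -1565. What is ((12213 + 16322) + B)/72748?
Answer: 13485/36374 ≈ 0.37073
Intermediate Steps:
((12213 + 16322) + B)/72748 = ((12213 + 16322) - 1565)/72748 = (28535 - 1565)*(1/72748) = 26970*(1/72748) = 13485/36374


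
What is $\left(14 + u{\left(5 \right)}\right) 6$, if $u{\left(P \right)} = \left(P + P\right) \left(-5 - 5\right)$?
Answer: $-516$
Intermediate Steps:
$u{\left(P \right)} = - 20 P$ ($u{\left(P \right)} = 2 P \left(-10\right) = - 20 P$)
$\left(14 + u{\left(5 \right)}\right) 6 = \left(14 - 100\right) 6 = \left(-86\right) 6 = -516$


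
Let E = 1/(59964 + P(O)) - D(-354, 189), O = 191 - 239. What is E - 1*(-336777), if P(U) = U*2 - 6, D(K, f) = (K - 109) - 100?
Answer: 20193847081/59862 ≈ 3.3734e+5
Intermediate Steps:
D(K, f) = -209 + K (D(K, f) = (-109 + K) - 100 = -209 + K)
O = -48
P(U) = -6 + 2*U (P(U) = 2*U - 6 = -6 + 2*U)
E = 33702307/59862 (E = 1/(59964 + (-6 + 2*(-48))) - (-209 - 354) = 1/(59964 + (-6 - 96)) - 1*(-563) = 1/(59964 - 102) + 563 = 1/59862 + 563 = 33702307/59862 ≈ 563.00)
E - 1*(-336777) = 33702307/59862 - 1*(-336777) = 33702307/59862 + 336777 = 20193847081/59862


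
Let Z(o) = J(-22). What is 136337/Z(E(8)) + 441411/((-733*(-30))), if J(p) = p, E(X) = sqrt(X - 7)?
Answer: -249028299/40315 ≈ -6177.1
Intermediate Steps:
E(X) = sqrt(-7 + X)
Z(o) = -22
136337/Z(E(8)) + 441411/((-733*(-30))) = 136337/(-22) + 441411/((-733*(-30))) = 136337*(-1/22) + 441411/21990 = -136337/22 + 441411*(1/21990) = -136337/22 + 147137/7330 = -249028299/40315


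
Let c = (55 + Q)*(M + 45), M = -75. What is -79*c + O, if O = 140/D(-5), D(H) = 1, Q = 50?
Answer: 248990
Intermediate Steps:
c = -3150 (c = (55 + 50)*(-75 + 45) = 105*(-30) = -3150)
O = 140 (O = 140/1 = 140*1 = 140)
-79*c + O = -79*(-3150) + 140 = 248850 + 140 = 248990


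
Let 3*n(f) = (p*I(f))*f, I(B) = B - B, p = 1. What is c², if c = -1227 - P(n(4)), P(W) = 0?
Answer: 1505529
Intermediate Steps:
I(B) = 0
n(f) = 0 (n(f) = ((1*0)*f)/3 = (0*f)/3 = (⅓)*0 = 0)
c = -1227 (c = -1227 - 1*0 = -1227 + 0 = -1227)
c² = (-1227)² = 1505529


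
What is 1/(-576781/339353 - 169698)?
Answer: -339353/57588102175 ≈ -5.8928e-6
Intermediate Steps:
1/(-576781/339353 - 169698) = 1/(-57588102175/339353) = -339353/57588102175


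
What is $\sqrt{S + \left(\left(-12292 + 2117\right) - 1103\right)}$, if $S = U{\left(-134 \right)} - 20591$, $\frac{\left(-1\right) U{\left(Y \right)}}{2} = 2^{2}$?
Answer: $i \sqrt{31877} \approx 178.54 i$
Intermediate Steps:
$U{\left(Y \right)} = -8$ ($U{\left(Y \right)} = - 2 \cdot 2^{2} = \left(-2\right) 4 = -8$)
$S = -20599$ ($S = -8 - 20591 = -20599$)
$\sqrt{S + \left(\left(-12292 + 2117\right) - 1103\right)} = \sqrt{-20599 + \left(\left(-12292 + 2117\right) - 1103\right)} = \sqrt{-20599 - 11278} = \sqrt{-31877} = i \sqrt{31877}$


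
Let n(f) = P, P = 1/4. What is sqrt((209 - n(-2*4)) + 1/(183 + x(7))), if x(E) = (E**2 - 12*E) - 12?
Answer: sqrt(965294)/68 ≈ 14.448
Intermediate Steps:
P = 1/4 ≈ 0.25000
n(f) = 1/4
x(E) = -12 + E**2 - 12*E
sqrt((209 - n(-2*4)) + 1/(183 + x(7))) = sqrt((209 - 1*1/4) + 1/(183 + (-12 + 7**2 - 12*7))) = sqrt((209 - 1/4) + 1/(183 + (-12 + 49 - 84))) = sqrt(835/4 + 1/(183 - 47)) = sqrt(835/4 + 1/136) = sqrt(28391/136) = sqrt(965294)/68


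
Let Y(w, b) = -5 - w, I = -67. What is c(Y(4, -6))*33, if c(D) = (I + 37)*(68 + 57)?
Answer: -123750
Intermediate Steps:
c(D) = -3750 (c(D) = (-67 + 37)*(68 + 57) = -30*125 = -3750)
c(Y(4, -6))*33 = -3750*33 = -123750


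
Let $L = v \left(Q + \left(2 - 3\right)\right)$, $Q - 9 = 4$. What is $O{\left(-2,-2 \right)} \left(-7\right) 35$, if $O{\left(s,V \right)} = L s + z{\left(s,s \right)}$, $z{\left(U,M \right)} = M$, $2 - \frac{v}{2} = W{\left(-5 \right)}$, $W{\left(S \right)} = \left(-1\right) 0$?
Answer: $24010$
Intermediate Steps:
$Q = 13$ ($Q = 9 + 4 = 13$)
$W{\left(S \right)} = 0$
$v = 4$ ($v = 4 - 0 = 4 + 0 = 4$)
$L = 48$ ($L = 4 \left(13 + \left(2 - 3\right)\right) = 4 \left(13 - 1\right) = 4 \cdot 12 = 48$)
$O{\left(s,V \right)} = 49 s$ ($O{\left(s,V \right)} = 48 s + s = 49 s$)
$O{\left(-2,-2 \right)} \left(-7\right) 35 = 49 \left(-2\right) \left(-7\right) 35 = \left(-98\right) \left(-7\right) 35 = 686 \cdot 35 = 24010$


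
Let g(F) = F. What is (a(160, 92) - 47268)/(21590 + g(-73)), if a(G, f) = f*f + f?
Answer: -38712/21517 ≈ -1.7991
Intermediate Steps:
a(G, f) = f + f**2 (a(G, f) = f**2 + f = f + f**2)
(a(160, 92) - 47268)/(21590 + g(-73)) = (92*(1 + 92) - 47268)/(21590 - 73) = (92*93 - 47268)/21517 = (8556 - 47268)*(1/21517) = -38712*1/21517 = -38712/21517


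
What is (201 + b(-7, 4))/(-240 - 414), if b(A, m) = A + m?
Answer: -33/109 ≈ -0.30275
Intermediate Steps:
(201 + b(-7, 4))/(-240 - 414) = (201 + (-7 + 4))/(-240 - 414) = (201 - 3)/(-654) = 198*(-1/654) = -33/109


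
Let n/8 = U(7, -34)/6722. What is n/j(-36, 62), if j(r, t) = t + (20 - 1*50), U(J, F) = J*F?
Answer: -119/13444 ≈ -0.0088515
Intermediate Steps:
U(J, F) = F*J
n = -952/3361 (n = 8*(-34*7/6722) = 8*(-238*1/6722) = 8*(-119/3361) = -952/3361 ≈ -0.28325)
j(r, t) = -30 + t (j(r, t) = t + (20 - 50) = t - 30 = -30 + t)
n/j(-36, 62) = -952/(3361*(-30 + 62)) = -952/3361/32 = -952/3361*1/32 = -119/13444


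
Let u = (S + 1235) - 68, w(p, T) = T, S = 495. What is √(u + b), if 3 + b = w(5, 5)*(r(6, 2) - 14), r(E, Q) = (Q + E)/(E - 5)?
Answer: 3*√181 ≈ 40.361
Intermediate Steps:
r(E, Q) = (E + Q)/(-5 + E)
u = 1662 (u = (495 + 1235) - 68 = 1730 - 68 = 1662)
b = -33 (b = -3 + 5*((6 + 2)/(-5 + 6) - 14) = -3 + 5*(8/1 - 14) = -3 + 5*(1*8 - 14) = -3 + 5*(8 - 14) = -3 + 5*(-6) = -3 - 30 = -33)
√(u + b) = √(1662 - 33) = √1629 = 3*√181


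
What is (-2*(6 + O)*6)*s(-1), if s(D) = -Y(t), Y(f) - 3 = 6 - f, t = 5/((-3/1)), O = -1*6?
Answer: 0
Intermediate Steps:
O = -6
t = -5/3 (t = 5/((-3*1)) = 5/(-3) = 5*(-⅓) = -5/3 ≈ -1.6667)
Y(f) = 9 - f (Y(f) = 3 + (6 - f) = 9 - f)
s(D) = -32/3 (s(D) = -(9 - 1*(-5/3)) = -(9 + 5/3) = -1*32/3 = -32/3)
(-2*(6 + O)*6)*s(-1) = -2*(6 - 6)*6*(-32/3) = -0*6*(-32/3) = -2*0*(-32/3) = 0*(-32/3) = 0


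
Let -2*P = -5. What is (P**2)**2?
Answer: 625/16 ≈ 39.063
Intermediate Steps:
P = 5/2 (P = -1/2*(-5) = 5/2 ≈ 2.5000)
(P**2)**2 = ((5/2)**2)**2 = (25/4)**2 = 625/16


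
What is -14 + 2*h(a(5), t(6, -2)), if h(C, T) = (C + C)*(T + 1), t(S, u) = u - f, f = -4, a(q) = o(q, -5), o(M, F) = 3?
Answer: 22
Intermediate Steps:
a(q) = 3
t(S, u) = 4 + u (t(S, u) = u - 1*(-4) = u + 4 = 4 + u)
h(C, T) = 2*C*(1 + T) (h(C, T) = (2*C)*(1 + T) = 2*C*(1 + T))
-14 + 2*h(a(5), t(6, -2)) = -14 + 2*(2*3*(1 + (4 - 2))) = -14 + 2*(2*3*(1 + 2)) = -14 + 2*(2*3*3) = -14 + 2*18 = -14 + 36 = 22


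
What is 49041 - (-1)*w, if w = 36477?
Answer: 85518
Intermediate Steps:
49041 - (-1)*w = 49041 - (-1)*36477 = 49041 - 1*(-36477) = 49041 + 36477 = 85518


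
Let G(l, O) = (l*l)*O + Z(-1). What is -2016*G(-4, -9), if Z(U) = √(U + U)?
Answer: 290304 - 2016*I*√2 ≈ 2.903e+5 - 2851.1*I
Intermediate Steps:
Z(U) = √2*√U (Z(U) = √(2*U) = √2*√U)
G(l, O) = I*√2 + O*l² (G(l, O) = (l*l)*O + √2*√(-1) = l²*O + √2*I = O*l² + I*√2 = I*√2 + O*l²)
-2016*G(-4, -9) = -2016*(I*√2 - 9*(-4)²) = -2016*(I*√2 - 9*16) = -2016*(I*√2 - 144) = -2016*(-144 + I*√2) = 290304 - 2016*I*√2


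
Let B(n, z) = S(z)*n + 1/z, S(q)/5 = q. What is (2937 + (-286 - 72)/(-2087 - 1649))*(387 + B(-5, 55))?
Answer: -59626130361/20548 ≈ -2.9018e+6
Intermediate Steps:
S(q) = 5*q
B(n, z) = 1/z + 5*n*z (B(n, z) = (5*z)*n + 1/z = 5*n*z + 1/z = 1/z + 5*n*z)
(2937 + (-286 - 72)/(-2087 - 1649))*(387 + B(-5, 55)) = (2937 + (-286 - 72)/(-2087 - 1649))*(387 + (1/55 + 5*(-5)*55)) = (2937 - 358/(-3736))*(387 + (1/55 - 1375)) = (2937 - 358*(-1/3736))*(387 - 75624/55) = (2937 + 179/1868)*(-54339/55) = (5486495/1868)*(-54339/55) = -59626130361/20548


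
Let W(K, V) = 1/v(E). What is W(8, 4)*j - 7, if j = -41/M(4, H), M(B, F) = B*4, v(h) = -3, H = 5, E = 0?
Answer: -295/48 ≈ -6.1458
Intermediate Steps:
M(B, F) = 4*B
W(K, V) = -⅓ (W(K, V) = 1/(-3) = -⅓)
j = -41/16 (j = -41/(4*4) = -41/16 ≈ -2.5625)
W(8, 4)*j - 7 = -⅓*(-41/16) - 7 = 41/48 - 7 = -295/48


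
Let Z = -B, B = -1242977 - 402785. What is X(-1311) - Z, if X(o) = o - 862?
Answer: -1647935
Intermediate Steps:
B = -1645762
X(o) = -862 + o
Z = 1645762 (Z = -1*(-1645762) = 1645762)
X(-1311) - Z = (-862 - 1311) - 1*1645762 = -2173 - 1645762 = -1647935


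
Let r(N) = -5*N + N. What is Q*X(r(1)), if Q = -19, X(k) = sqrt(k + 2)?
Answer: -19*I*sqrt(2) ≈ -26.87*I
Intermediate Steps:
r(N) = -4*N
X(k) = sqrt(2 + k)
Q*X(r(1)) = -19*sqrt(2 - 4*1) = -19*sqrt(2 - 4) = -19*I*sqrt(2)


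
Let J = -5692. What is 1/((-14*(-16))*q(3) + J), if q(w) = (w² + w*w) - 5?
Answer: -1/2780 ≈ -0.00035971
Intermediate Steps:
q(w) = -5 + 2*w² (q(w) = (w² + w²) - 5 = 2*w² - 5 = -5 + 2*w²)
1/((-14*(-16))*q(3) + J) = 1/((-14*(-16))*(-5 + 2*3²) - 5692) = 1/(224*(-5 + 2*9) - 5692) = 1/(224*(-5 + 18) - 5692) = 1/(224*13 - 5692) = 1/(2912 - 5692) = 1/(-2780) = -1/2780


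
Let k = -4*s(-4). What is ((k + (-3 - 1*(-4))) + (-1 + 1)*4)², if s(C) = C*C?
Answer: 3969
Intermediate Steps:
s(C) = C²
k = -64 (k = -4*(-4)² = -4*16 = -64)
((k + (-3 - 1*(-4))) + (-1 + 1)*4)² = ((-64 + (-3 - 1*(-4))) + (-1 + 1)*4)² = ((-64 + (-3 + 4)) + 0*4)² = ((-64 + 1) + 0)² = (-63 + 0)² = (-63)² = 3969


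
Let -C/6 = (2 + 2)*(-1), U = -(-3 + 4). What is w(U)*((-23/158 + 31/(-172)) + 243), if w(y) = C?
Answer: 19784742/3397 ≈ 5824.2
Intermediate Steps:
U = -1 (U = -1*1 = -1)
C = 24 (C = -6*(2 + 2)*(-1) = -24*(-1) = -6*(-4) = 24)
w(y) = 24
w(U)*((-23/158 + 31/(-172)) + 243) = 24*((-23/158 + 31/(-172)) + 243) = 24*((-23*1/158 + 31*(-1/172)) + 243) = 24*((-23/158 - 31/172) + 243) = 24*(-4427/13588 + 243) = 24*(3297457/13588) = 19784742/3397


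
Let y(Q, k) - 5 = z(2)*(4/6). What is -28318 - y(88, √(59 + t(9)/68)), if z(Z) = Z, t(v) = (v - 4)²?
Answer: -84973/3 ≈ -28324.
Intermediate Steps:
t(v) = (-4 + v)²
y(Q, k) = 19/3 (y(Q, k) = 5 + 2*(4/6) = 5 + 2*(4*(⅙)) = 5 + 2*(⅔) = 5 + 4/3 = 19/3)
-28318 - y(88, √(59 + t(9)/68)) = -28318 - 1*19/3 = -28318 - 19/3 = -84973/3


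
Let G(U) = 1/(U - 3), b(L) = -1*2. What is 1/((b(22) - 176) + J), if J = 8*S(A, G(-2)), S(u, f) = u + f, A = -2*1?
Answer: -5/978 ≈ -0.0051125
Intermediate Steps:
A = -2
b(L) = -2
G(U) = 1/(-3 + U)
S(u, f) = f + u
J = -88/5 (J = 8*(1/(-3 - 2) - 2) = 8*(1/(-5) - 2) = 8*(-1/5 - 2) = 8*(-11/5) = -88/5 ≈ -17.600)
1/((b(22) - 176) + J) = 1/((-2 - 176) - 88/5) = 1/(-178 - 88/5) = 1/(-978/5) = -5/978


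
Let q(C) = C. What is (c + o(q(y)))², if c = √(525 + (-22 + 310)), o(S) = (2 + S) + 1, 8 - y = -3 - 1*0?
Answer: (14 + √813)² ≈ 1807.4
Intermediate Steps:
y = 11 (y = 8 - (-3 - 1*0) = 8 - (-3 + 0) = 8 - 1*(-3) = 8 + 3 = 11)
o(S) = 3 + S
c = √813 (c = √(525 + 288) = √813 ≈ 28.513)
(c + o(q(y)))² = (√813 + (3 + 11))² = (√813 + 14)² = (14 + √813)²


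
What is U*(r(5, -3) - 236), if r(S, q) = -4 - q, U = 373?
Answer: -88401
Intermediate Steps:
U*(r(5, -3) - 236) = 373*((-4 - 1*(-3)) - 236) = 373*((-4 + 3) - 236) = 373*(-1 - 236) = 373*(-237) = -88401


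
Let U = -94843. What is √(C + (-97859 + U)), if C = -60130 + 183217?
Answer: 3*I*√7735 ≈ 263.85*I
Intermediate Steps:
C = 123087
√(C + (-97859 + U)) = √(123087 + (-97859 - 94843)) = √(123087 - 192702) = √(-69615) = 3*I*√7735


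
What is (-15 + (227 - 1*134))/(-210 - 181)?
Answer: -78/391 ≈ -0.19949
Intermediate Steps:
(-15 + (227 - 1*134))/(-210 - 181) = (-15 + (227 - 134))/(-391) = (-15 + 93)*(-1/391) = 78*(-1/391) = -78/391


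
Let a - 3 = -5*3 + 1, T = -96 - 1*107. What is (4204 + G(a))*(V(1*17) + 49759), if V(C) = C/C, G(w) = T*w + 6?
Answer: 320603680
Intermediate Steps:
T = -203 (T = -96 - 107 = -203)
a = -11 (a = 3 + (-5*3 + 1) = 3 + (-15 + 1) = 3 - 14 = -11)
G(w) = 6 - 203*w (G(w) = -203*w + 6 = 6 - 203*w)
V(C) = 1
(4204 + G(a))*(V(1*17) + 49759) = (4204 + (6 - 203*(-11)))*(1 + 49759) = (4204 + (6 + 2233))*49760 = (4204 + 2239)*49760 = 6443*49760 = 320603680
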